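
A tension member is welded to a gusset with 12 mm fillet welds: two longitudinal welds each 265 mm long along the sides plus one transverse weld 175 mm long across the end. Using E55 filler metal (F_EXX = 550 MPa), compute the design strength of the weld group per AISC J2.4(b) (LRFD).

φR_n ≈ 1500 kN

t_e = 0.707 × 12 = 8.484 mm.
R_nwl = 0.6 × 550 × 8.484 × 530 × 10⁻³ = 1484 kN (longitudinal, 2 welds).
R_nwt = 0.6 × 550 × 8.484 × 175 × 10⁻³ = 490 kN (transverse, base value).
(i) R_nwl + R_nwt = 1974 kN; (ii) 0.85 R_nwl + 1.5 R_nwt = 1996 kN.
R_n = max = 1996 kN [governs: (ii)]; φR_n = 1497 kN.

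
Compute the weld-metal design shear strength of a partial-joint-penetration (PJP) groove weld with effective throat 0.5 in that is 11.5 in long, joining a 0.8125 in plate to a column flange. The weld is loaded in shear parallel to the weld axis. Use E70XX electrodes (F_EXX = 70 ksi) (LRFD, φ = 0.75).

φR_n ≈ 181 kip

Effective throat (given) t_e = 0.5 in.
A_we = 0.5 × 11.5 = 5.75 in².
F_nw = 0.6 F_EXX = 42 ksi.
φR_n = 0.75 × 42 × 5.75 = 181.1 kip.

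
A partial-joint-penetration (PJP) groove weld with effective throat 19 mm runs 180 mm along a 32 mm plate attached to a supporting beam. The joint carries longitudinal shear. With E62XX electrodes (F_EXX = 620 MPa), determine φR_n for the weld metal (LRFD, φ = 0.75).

φR_n ≈ 954 kN

Effective throat (given) t_e = 19 mm.
A_we = 19 × 180 = 3420 mm².
F_nw = 0.6 F_EXX = 372 MPa.
φR_n = 0.75 × 372 × 3420 × 10⁻³ = 954.2 kN.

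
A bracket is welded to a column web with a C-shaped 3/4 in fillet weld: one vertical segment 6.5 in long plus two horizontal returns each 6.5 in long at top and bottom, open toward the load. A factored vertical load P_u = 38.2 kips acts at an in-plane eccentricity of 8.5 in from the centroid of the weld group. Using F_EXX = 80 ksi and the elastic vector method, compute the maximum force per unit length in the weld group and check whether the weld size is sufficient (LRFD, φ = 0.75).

f_max ≈ 8.63 kip/in; adequate

Total weld length L_w = 19.5 in. Treat welds as unit-width lines.
Centroid: x̄ = 2×6.5×3.25 / 19.5 = 2.167 in from the vertical weld.
Polar moment about centroid: J = I_x + I_y = [6.5³/12 + 2×6.5×3.25²] + [6.5×2.167² + 2(6.5³/12 + 6.5×1.083²)] = 251.7 in³.
Direct shear f_v = P/L_w = 38.2 / 19.5 = 1.959 kip/in (vertical).
Torsion M = P·e = 38.2 × 8.5 = 324.7 kip·in.
Critical point at (x, y) = (4.333, 3.25) from centroid. f_tx = M·y/J = 4.192 kip/in; f_ty = M·x/J = 5.589 kip/in.
Resultant f_max = √[f_tx² + (f_v + f_ty)²] = √[4.192² + (1.959 + 5.589)²] = 8.634 kip/in.
Capacity per unit length: φr_n = 0.75 × 0.6 × 80 × (0.707 × 0.75) = 19.09 kip/in.
8.634 ≤ 19.09 → adequate.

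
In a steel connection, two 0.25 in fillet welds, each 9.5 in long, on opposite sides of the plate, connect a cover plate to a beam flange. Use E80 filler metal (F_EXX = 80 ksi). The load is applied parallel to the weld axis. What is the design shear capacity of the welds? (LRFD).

Effective throat t_e = 0.707 × 0.25 = 0.1767 in.
Total length L = 19 in; A_we = 0.1767 × 19 = 3.358 in².
F_nw = 0.6 F_EXX = 0.6 × 80 = 48 ksi.
φR_n = 0.75 × 48 × 3.358 = 120.9 kip.

φR_n ≈ 121 kip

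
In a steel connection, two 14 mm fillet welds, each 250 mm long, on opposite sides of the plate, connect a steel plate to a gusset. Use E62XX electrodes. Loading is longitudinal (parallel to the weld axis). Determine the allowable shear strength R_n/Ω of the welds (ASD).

E62XX → F_EXX = 620 MPa.
Effective throat t_e = 0.707 × 14 = 9.898 mm.
Total length L = 500 mm; A_we = 9.898 × 500 = 4949 mm².
F_nw = 0.6 F_EXX = 0.6 × 620 = 372 MPa.
R_n = 372 × 4949 × 10⁻³ = 1841 kN; R_n/Ω = 1841/2.0 = 920.5 kN.

R_n/Ω ≈ 921 kN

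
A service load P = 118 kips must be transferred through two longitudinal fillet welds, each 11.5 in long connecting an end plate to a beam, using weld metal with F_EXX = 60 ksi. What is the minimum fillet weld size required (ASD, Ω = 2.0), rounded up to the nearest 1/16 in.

w = 7/16 in

Total weld length L = 23 in.
Required throat t_e = P × Ω / (0.6 F_EXX × L) = 118 × 2.0 / (0.6 × 60 × 23) = 0.285 in.
Required leg w = t_e / 0.707 = 0.4031 in → use 7/16 in.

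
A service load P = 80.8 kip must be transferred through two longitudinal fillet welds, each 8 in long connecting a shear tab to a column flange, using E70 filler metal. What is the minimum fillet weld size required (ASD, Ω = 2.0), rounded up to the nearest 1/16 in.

w = 3/8 in

E70XX → F_EXX = 70 ksi.
Total weld length L = 16 in.
Required throat t_e = P × Ω / (0.6 F_EXX × L) = 80.8 × 2.0 / (0.6 × 70 × 16) = 0.2405 in.
Required leg w = t_e / 0.707 = 0.3401 in → use 3/8 in.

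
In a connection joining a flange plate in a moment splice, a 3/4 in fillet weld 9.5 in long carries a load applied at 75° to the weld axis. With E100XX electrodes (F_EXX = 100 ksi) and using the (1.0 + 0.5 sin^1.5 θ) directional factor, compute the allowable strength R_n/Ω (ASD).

t_e = 0.707 × 0.75 = 0.5302 in; A_we = 0.5302 × 9.5 = 5.037 in².
Directional factor: 1.0 + 0.5 sin^1.5(75°) = 1.475.
F_nw = 0.6 × 100 × 1.475 = 88.48 ksi.
R_n/Ω = (88.48 × 5.037) / 2.0 = 222.9 kip.

R_n/Ω ≈ 223 kip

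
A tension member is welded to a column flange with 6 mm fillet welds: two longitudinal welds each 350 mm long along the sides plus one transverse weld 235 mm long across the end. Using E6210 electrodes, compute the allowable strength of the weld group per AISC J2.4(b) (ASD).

E62XX → F_EXX = 620 MPa.
t_e = 0.707 × 6 = 4.242 mm.
R_nwl = 0.6 × 620 × 4.242 × 700 × 10⁻³ = 1105 kN (longitudinal, 2 welds).
R_nwt = 0.6 × 620 × 4.242 × 235 × 10⁻³ = 370.8 kN (transverse, base value).
(i) R_nwl + R_nwt = 1475 kN; (ii) 0.85 R_nwl + 1.5 R_nwt = 1495 kN.
R_n = max = 1495 kN [governs: (ii)]; R_n/Ω = 747.6 kN.

R_n/Ω ≈ 748 kN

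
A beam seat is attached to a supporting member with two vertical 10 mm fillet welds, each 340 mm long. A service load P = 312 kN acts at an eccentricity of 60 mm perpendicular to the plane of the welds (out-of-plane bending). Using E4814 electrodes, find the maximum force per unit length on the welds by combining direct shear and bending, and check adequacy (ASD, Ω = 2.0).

E48XX → F_EXX = 480 MPa.
L_w = 2 × 340 = 680 mm; section modulus (unit throat) S = 2 × L²/6 = 38530 mm².
Direct shear f_v = P/L_w = 312×10³/680 = 458.8 N/mm.
Moment M = P × e = 312×10³ × 60 = 18720000 N·mm; bending f_b = M/S = 485.8 N/mm.
f_max = √(f_v² + f_b²) = √(458.8² + 485.8²) = 668.2 N/mm.
r_n/Ω = (1/2.0) × 0.6 × 480 × (0.707 × 10) = 1018 N/mm → adequate.

f_max ≈ 668 N/mm; adequate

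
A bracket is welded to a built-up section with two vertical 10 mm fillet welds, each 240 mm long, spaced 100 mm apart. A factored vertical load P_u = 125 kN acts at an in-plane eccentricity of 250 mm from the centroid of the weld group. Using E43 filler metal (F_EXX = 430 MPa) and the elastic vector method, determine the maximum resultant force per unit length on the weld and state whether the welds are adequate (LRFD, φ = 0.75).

f_max ≈ 1280 N/mm; adequate

Total weld length L_w = 480 mm. Treat welds as unit-width lines.
Polar moment about centroid: J = 2[d³/12 + d(b/2)²] = 2[240³/12 + 240×50²] = 3504000 mm³.
Direct shear f_v = P/L_w = 125×10³ / 480 = 260.4 N/mm (vertical).
Torsion M = P·e = 125×10³ × 250 = 31250000 N·mm.
Critical point at (x, y) = (50, 120) from centroid. f_tx = M·y/J = 1070 N/mm; f_ty = M·x/J = 445.9 N/mm.
Resultant f_max = √[f_tx² + (f_v + f_ty)²] = √[1070² + (260.4 + 445.9)²] = 1282 N/mm.
Capacity per unit length: φr_n = 0.75 × 0.6 × 430 × (0.707 × 10) = 1368 N/mm.
1282 ≤ 1368 → adequate.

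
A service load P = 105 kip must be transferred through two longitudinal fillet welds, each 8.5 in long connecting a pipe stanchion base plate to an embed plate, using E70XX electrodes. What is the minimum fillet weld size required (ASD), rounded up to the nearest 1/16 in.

E70XX → F_EXX = 70 ksi.
Total weld length L = 17 in.
Required throat t_e = P × Ω / (0.6 F_EXX × L) = 105 × 2.0 / (0.6 × 70 × 17) = 0.2941 in.
Required leg w = t_e / 0.707 = 0.416 in → use 7/16 in.

w = 7/16 in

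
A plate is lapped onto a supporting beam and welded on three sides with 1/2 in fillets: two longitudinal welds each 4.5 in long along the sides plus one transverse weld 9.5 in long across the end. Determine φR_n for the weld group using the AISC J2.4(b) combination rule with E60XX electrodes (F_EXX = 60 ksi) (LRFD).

φR_n ≈ 209 kips

t_e = 0.707 × 0.5 = 0.3535 in.
R_nwl = 0.6 × 60 × 0.3535 × 9 = 114.5 kips (longitudinal, 2 welds).
R_nwt = 0.6 × 60 × 0.3535 × 9.5 = 120.9 kips (transverse, base value).
(i) R_nwl + R_nwt = 235.4 kips; (ii) 0.85 R_nwl + 1.5 R_nwt = 278.7 kips.
R_n = max = 278.7 kips [governs: (ii)]; φR_n = 209 kips.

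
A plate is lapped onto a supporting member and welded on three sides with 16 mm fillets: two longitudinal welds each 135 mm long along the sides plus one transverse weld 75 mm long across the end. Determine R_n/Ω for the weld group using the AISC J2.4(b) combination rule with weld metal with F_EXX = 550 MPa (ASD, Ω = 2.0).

t_e = 0.707 × 16 = 11.31 mm.
R_nwl = 0.6 × 550 × 11.31 × 270 × 10⁻³ = 1008 kN (longitudinal, 2 welds).
R_nwt = 0.6 × 550 × 11.31 × 75 × 10⁻³ = 280 kN (transverse, base value).
(i) R_nwl + R_nwt = 1288 kN; (ii) 0.85 R_nwl + 1.5 R_nwt = 1277 kN.
R_n = max = 1288 kN [governs: (i)]; R_n/Ω = 643.9 kN.

R_n/Ω ≈ 644 kN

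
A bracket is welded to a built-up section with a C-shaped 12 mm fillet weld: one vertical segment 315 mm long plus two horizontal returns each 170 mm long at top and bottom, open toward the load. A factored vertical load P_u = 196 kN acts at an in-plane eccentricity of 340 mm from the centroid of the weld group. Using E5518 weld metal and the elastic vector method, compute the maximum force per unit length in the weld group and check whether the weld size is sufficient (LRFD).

E55XX → F_EXX = 550 MPa.
Total weld length L_w = 655 mm. Treat welds as unit-width lines.
Centroid: x̄ = 2×170×85 / 655 = 44.12 mm from the vertical weld.
Polar moment about centroid: J = I_x + I_y = [315³/12 + 2×170×157.5²] + [315×44.12² + 2(170³/12 + 170×40.88²)] = 13040000 mm³.
Direct shear f_v = P/L_w = 196×10³ / 655 = 299.2 N/mm (vertical).
Torsion M = P·e = 196×10³ × 340 = 66640000 N·mm.
Critical point at (x, y) = (125.9, 157.5) from centroid. f_tx = M·y/J = 805 N/mm; f_ty = M·x/J = 643.3 N/mm.
Resultant f_max = √[f_tx² + (f_v + f_ty)²] = √[805² + (299.2 + 643.3)²] = 1240 N/mm.
Capacity per unit length: φr_n = 0.75 × 0.6 × 550 × (0.707 × 12) = 2100 N/mm.
1240 ≤ 2100 → adequate.

f_max ≈ 1240 N/mm; adequate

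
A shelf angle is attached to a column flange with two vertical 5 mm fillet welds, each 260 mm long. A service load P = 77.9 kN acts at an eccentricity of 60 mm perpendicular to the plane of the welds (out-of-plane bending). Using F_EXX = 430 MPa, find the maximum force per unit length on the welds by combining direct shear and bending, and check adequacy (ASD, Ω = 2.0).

f_max ≈ 256 N/mm; adequate

L_w = 2 × 260 = 520 mm; section modulus (unit throat) S = 2 × L²/6 = 22530 mm².
Direct shear f_v = P/L_w = 77.9×10³/520 = 149.8 N/mm.
Moment M = P × e = 77.9×10³ × 60 = 4674000 N·mm; bending f_b = M/S = 207.4 N/mm.
f_max = √(f_v² + f_b²) = √(149.8² + 207.4²) = 255.9 N/mm.
r_n/Ω = (1/2.0) × 0.6 × 430 × (0.707 × 5) = 456 N/mm → adequate.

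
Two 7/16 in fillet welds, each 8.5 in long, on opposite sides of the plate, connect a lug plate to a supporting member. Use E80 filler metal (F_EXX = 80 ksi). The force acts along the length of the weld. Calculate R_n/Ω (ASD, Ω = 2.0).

Effective throat t_e = 0.707 × 0.4375 = 0.3093 in.
Total length L = 17 in; A_we = 0.3093 × 17 = 5.258 in².
F_nw = 0.6 F_EXX = 0.6 × 80 = 48 ksi.
R_n = 48 × 5.258 = 252.4 kip; R_n/Ω = 252.4/2.0 = 126.2 kip.

R_n/Ω ≈ 126 kip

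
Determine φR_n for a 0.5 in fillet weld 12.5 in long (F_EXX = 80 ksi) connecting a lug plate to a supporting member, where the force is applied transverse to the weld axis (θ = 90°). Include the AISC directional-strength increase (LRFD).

φR_n ≈ 239 kip

t_e = 0.707 × 0.5 = 0.3535 in; A_we = 0.3535 × 12.5 = 4.419 in².
Directional factor: 1.0 + 0.5 sin^1.5(90°) = 1.5.
F_nw = 0.6 × 80 × 1.5 = 72 ksi.
φR_n = 0.75 × 72 × 4.419 = 238.6 kip.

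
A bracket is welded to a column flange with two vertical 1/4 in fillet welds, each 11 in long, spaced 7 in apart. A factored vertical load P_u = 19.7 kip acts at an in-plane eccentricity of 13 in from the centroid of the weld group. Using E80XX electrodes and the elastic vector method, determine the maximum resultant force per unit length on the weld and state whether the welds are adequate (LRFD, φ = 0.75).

E80XX → F_EXX = 80 ksi.
Total weld length L_w = 22 in. Treat welds as unit-width lines.
Polar moment about centroid: J = 2[d³/12 + d(b/2)²] = 2[11³/12 + 11×3.5²] = 491.3 in³.
Direct shear f_v = P/L_w = 19.7 / 22 = 0.8955 kip/in (vertical).
Torsion M = P·e = 19.7 × 13 = 256.1 kip·in.
Critical point at (x, y) = (3.5, 5.5) from centroid. f_tx = M·y/J = 2.867 kip/in; f_ty = M·x/J = 1.824 kip/in.
Resultant f_max = √[f_tx² + (f_v + f_ty)²] = √[2.867² + (0.8955 + 1.824)²] = 3.952 kip/in.
Capacity per unit length: φr_n = 0.75 × 0.6 × 80 × (0.707 × 0.25) = 6.363 kip/in.
3.952 ≤ 6.363 → adequate.

f_max ≈ 3.95 kip/in; adequate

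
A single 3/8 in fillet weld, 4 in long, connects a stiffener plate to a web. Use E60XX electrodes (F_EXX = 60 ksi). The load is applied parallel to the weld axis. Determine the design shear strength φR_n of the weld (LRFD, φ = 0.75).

Effective throat t_e = 0.707 × 0.375 = 0.2651 in.
Total length L = 4 in; A_we = 0.2651 × 4 = 1.06 in².
F_nw = 0.6 F_EXX = 0.6 × 60 = 36 ksi.
φR_n = 0.75 × 36 × 1.06 = 28.63 kips.

φR_n ≈ 28.6 kips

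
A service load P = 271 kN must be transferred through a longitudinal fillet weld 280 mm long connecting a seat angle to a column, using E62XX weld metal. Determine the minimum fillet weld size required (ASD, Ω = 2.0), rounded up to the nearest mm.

w = 8 mm

E62XX → F_EXX = 620 MPa.
Total weld length L = 280 mm.
Required throat t_e = P × Ω / (0.6 F_EXX × L) = 271 × 2.0 / (0.6 × 620 × 280 × 10⁻³) = 5.204 mm.
Required leg w = t_e / 0.707 = 7.36 mm → use 8 mm.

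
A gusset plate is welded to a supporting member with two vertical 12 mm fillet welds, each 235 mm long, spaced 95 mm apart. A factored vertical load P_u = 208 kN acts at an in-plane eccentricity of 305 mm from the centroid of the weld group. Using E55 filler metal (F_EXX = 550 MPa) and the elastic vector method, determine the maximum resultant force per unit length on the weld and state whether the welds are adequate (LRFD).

f_max ≈ 2690 N/mm; NOT adequate

Total weld length L_w = 470 mm. Treat welds as unit-width lines.
Polar moment about centroid: J = 2[d³/12 + d(b/2)²] = 2[235³/12 + 235×47.5²] = 3223000 mm³.
Direct shear f_v = P/L_w = 208×10³ / 470 = 442.6 N/mm (vertical).
Torsion M = P·e = 208×10³ × 305 = 63440000 N·mm.
Critical point at (x, y) = (47.5, 117.5) from centroid. f_tx = M·y/J = 2313 N/mm; f_ty = M·x/J = 934.8 N/mm.
Resultant f_max = √[f_tx² + (f_v + f_ty)²] = √[2313² + (442.6 + 934.8)²] = 2692 N/mm.
Capacity per unit length: φr_n = 0.75 × 0.6 × 550 × (0.707 × 12) = 2100 N/mm.
2692 > 2100 → NOT adequate.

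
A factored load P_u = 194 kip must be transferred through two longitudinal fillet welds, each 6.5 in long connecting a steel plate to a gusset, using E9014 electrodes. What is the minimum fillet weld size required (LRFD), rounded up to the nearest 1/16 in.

w = 9/16 in

E90XX → F_EXX = 90 ksi.
Total weld length L = 13 in.
Required throat t_e = P_u / (φ × 0.6 F_EXX × L) = 194 / (0.75 × 0.6 × 90 × 13) = 0.3685 in.
Required leg w = t_e / 0.707 = 0.5212 in → use 9/16 in.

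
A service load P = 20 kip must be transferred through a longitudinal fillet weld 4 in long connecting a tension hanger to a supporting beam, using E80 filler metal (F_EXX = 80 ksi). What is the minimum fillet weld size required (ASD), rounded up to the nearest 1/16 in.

Total weld length L = 4 in.
Required throat t_e = P × Ω / (0.6 F_EXX × L) = 20 × 2.0 / (0.6 × 80 × 4) = 0.2083 in.
Required leg w = t_e / 0.707 = 0.2947 in → use 5/16 in.

w = 5/16 in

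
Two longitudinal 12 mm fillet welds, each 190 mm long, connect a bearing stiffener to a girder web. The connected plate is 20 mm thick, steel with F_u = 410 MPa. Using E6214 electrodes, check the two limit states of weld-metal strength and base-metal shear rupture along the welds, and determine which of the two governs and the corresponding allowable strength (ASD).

R_n/Ω ≈ 600 kN (weld metal governs)

E62XX → F_EXX = 620 MPa.
t_e = 0.707 × 12 = 8.484 mm; L = 380 mm.
Weld metal: R_n/Ω = (1/2.0) × 0.6 × 620 × 8.484 × 380 × 10⁻³ = 599.6 kN.
Base metal (shear rupture): R_n/Ω = (1/2.0) × 0.6 × 410 × 20 × 380 × 10⁻³ = 934.8 kN.
Governing: weld metal.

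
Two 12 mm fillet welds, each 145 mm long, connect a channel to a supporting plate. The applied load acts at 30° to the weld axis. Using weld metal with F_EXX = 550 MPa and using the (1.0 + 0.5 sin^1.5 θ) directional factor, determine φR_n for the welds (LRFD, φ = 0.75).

φR_n ≈ 717 kN

t_e = 0.707 × 12 = 8.484 mm; A_we = 8.484 × 290 = 2460 mm².
Directional factor: 1.0 + 0.5 sin^1.5(30°) = 1.177.
F_nw = 0.6 × 550 × 1.177 = 388.3 MPa.
φR_n = 0.75 × 388.3 × 2460 × 10⁻³ = 716.6 kN.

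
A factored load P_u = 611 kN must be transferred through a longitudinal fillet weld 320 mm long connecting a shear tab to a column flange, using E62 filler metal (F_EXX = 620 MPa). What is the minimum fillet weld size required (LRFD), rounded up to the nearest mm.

w = 10 mm

Total weld length L = 320 mm.
Required throat t_e = P_u / (φ × 0.6 F_EXX × L) = 611 / (0.75 × 0.6 × 620 × 320 × 10⁻³) = 6.844 mm.
Required leg w = t_e / 0.707 = 9.68 mm → use 10 mm.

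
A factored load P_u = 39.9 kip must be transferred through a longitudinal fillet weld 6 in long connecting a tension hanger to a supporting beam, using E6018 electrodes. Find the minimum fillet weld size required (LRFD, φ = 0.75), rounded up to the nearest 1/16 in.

E60XX → F_EXX = 60 ksi.
Total weld length L = 6 in.
Required throat t_e = P_u / (φ × 0.6 F_EXX × L) = 39.9 / (0.75 × 0.6 × 60 × 6) = 0.2463 in.
Required leg w = t_e / 0.707 = 0.3484 in → use 3/8 in.

w = 3/8 in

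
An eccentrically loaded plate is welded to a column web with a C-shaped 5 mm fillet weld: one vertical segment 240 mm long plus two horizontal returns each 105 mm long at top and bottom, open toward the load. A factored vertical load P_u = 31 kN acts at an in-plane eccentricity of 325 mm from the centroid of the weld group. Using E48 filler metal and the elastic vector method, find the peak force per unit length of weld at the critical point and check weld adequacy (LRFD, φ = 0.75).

E48XX → F_EXX = 480 MPa.
Total weld length L_w = 450 mm. Treat welds as unit-width lines.
Centroid: x̄ = 2×105×52.5 / 450 = 24.5 mm from the vertical weld.
Polar moment about centroid: J = I_x + I_y = [240³/12 + 2×105×120²] + [240×24.5² + 2(105³/12 + 105×28²)] = 4678000 mm³.
Direct shear f_v = P/L_w = 31×10³ / 450 = 68.89 N/mm (vertical).
Torsion M = P·e = 31×10³ × 325 = 10075000 N·mm.
Critical point at (x, y) = (80.5, 120) from centroid. f_tx = M·y/J = 258.5 N/mm; f_ty = M·x/J = 173.4 N/mm.
Resultant f_max = √[f_tx² + (f_v + f_ty)²] = √[258.5² + (68.89 + 173.4)²] = 354.3 N/mm.
Capacity per unit length: φr_n = 0.75 × 0.6 × 480 × (0.707 × 5) = 763.6 N/mm.
354.3 ≤ 763.6 → adequate.

f_max ≈ 354 N/mm; adequate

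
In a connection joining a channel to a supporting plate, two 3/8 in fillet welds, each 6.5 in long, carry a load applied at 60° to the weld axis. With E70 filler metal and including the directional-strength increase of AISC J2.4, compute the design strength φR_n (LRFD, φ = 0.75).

E70XX → F_EXX = 70 ksi.
t_e = 0.707 × 0.375 = 0.2651 in; A_we = 0.2651 × 13 = 3.447 in².
Directional factor: 1.0 + 0.5 sin^1.5(60°) = 1.403.
F_nw = 0.6 × 70 × 1.403 = 58.92 ksi.
φR_n = 0.75 × 58.92 × 3.447 = 152.3 kip.

φR_n ≈ 152 kip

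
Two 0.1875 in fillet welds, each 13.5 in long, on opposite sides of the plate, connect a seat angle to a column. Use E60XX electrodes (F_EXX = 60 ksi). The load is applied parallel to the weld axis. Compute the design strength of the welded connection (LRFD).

φR_n ≈ 96.6 kips

Effective throat t_e = 0.707 × 0.1875 = 0.1326 in.
Total length L = 27 in; A_we = 0.1326 × 27 = 3.579 in².
F_nw = 0.6 F_EXX = 0.6 × 60 = 36 ksi.
φR_n = 0.75 × 36 × 3.579 = 96.64 kips.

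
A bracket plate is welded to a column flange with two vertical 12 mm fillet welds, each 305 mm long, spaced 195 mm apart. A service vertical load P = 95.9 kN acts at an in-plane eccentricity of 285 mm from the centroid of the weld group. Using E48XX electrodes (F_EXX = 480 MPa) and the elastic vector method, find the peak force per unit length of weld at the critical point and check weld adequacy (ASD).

Total weld length L_w = 610 mm. Treat welds as unit-width lines.
Polar moment about centroid: J = 2[d³/12 + d(b/2)²] = 2[305³/12 + 305×97.5²] = 10530000 mm³.
Direct shear f_v = P/L_w = 95.9×10³ / 610 = 157.2 N/mm (vertical).
Torsion M = P·e = 95.9×10³ × 285 = 27332000 N·mm.
Critical point at (x, y) = (97.5, 152.5) from centroid. f_tx = M·y/J = 395.9 N/mm; f_ty = M·x/J = 253.1 N/mm.
Resultant f_max = √[f_tx² + (f_v + f_ty)²] = √[395.9² + (157.2 + 253.1)²] = 570.2 N/mm.
Capacity per unit length: r_n/Ω = (1/2.0) × 0.6 × 480 × (0.707 × 12) = 1222 N/mm.
570.2 ≤ 1222 → adequate.

f_max ≈ 570 N/mm; adequate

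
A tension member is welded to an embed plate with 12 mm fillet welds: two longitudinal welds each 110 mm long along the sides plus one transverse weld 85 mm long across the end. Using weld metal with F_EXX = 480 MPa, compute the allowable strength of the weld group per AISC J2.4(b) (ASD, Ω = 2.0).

t_e = 0.707 × 12 = 8.484 mm.
R_nwl = 0.6 × 480 × 8.484 × 220 × 10⁻³ = 537.5 kN (longitudinal, 2 welds).
R_nwt = 0.6 × 480 × 8.484 × 85 × 10⁻³ = 207.7 kN (transverse, base value).
(i) R_nwl + R_nwt = 745.2 kN; (ii) 0.85 R_nwl + 1.5 R_nwt = 768.4 kN.
R_n = max = 768.4 kN [governs: (ii)]; R_n/Ω = 384.2 kN.

R_n/Ω ≈ 384 kN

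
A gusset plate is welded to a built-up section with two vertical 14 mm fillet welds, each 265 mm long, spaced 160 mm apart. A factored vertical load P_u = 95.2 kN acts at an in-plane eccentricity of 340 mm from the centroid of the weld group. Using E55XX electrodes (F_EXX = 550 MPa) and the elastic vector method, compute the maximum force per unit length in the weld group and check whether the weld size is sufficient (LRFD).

Total weld length L_w = 530 mm. Treat welds as unit-width lines.
Polar moment about centroid: J = 2[d³/12 + d(b/2)²] = 2[265³/12 + 265×80²] = 6494000 mm³.
Direct shear f_v = P/L_w = 95.2×10³ / 530 = 179.6 N/mm (vertical).
Torsion M = P·e = 95.2×10³ × 340 = 32368000 N·mm.
Critical point at (x, y) = (80, 132.5) from centroid. f_tx = M·y/J = 660.5 N/mm; f_ty = M·x/J = 398.8 N/mm.
Resultant f_max = √[f_tx² + (f_v + f_ty)²] = √[660.5² + (179.6 + 398.8)²] = 877.9 N/mm.
Capacity per unit length: φr_n = 0.75 × 0.6 × 550 × (0.707 × 14) = 2450 N/mm.
877.9 ≤ 2450 → adequate.

f_max ≈ 878 N/mm; adequate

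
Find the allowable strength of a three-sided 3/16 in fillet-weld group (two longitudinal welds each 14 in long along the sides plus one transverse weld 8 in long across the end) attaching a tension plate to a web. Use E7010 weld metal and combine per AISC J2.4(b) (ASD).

R_n/Ω ≈ 100 kips

E70XX → F_EXX = 70 ksi.
t_e = 0.707 × 0.1875 = 0.1326 in.
R_nwl = 0.6 × 70 × 0.1326 × 28 = 155.9 kips (longitudinal, 2 welds).
R_nwt = 0.6 × 70 × 0.1326 × 8 = 44.54 kips (transverse, base value).
(i) R_nwl + R_nwt = 200.4 kips; (ii) 0.85 R_nwl + 1.5 R_nwt = 199.3 kips.
R_n = max = 200.4 kips [governs: (i)]; R_n/Ω = 100.2 kips.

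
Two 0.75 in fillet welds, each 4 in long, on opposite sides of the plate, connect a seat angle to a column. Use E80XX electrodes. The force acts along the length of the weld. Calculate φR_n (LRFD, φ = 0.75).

E80XX → F_EXX = 80 ksi.
Effective throat t_e = 0.707 × 0.75 = 0.5302 in.
Total length L = 8 in; A_we = 0.5302 × 8 = 4.242 in².
F_nw = 0.6 F_EXX = 0.6 × 80 = 48 ksi.
φR_n = 0.75 × 48 × 4.242 = 152.7 kips.

φR_n ≈ 153 kips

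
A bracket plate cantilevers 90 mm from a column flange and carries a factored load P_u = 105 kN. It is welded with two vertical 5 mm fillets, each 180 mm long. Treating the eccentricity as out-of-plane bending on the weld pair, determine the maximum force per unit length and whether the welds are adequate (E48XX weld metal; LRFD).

E48XX → F_EXX = 480 MPa.
L_w = 2 × 180 = 360 mm; section modulus (unit throat) S = 2 × L²/6 = 10800 mm².
Direct shear f_v = P/L_w = 105×10³/360 = 291.7 N/mm.
Moment M = P × e = 105×10³ × 90 = 9450000 N·mm; bending f_b = M/S = 875 N/mm.
f_max = √(f_v² + f_b²) = √(291.7² + 875²) = 922.3 N/mm.
φr_n = 0.75 × 0.6 × 480 × (0.707 × 5) = 763.6 N/mm → NOT adequate.

f_max ≈ 922 N/mm; NOT adequate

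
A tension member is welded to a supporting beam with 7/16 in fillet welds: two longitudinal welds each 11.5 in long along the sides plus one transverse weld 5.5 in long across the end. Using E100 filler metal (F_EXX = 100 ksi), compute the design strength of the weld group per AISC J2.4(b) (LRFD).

φR_n ≈ 397 kips

t_e = 0.707 × 0.4375 = 0.3093 in.
R_nwl = 0.6 × 100 × 0.3093 × 23 = 426.9 kips (longitudinal, 2 welds).
R_nwt = 0.6 × 100 × 0.3093 × 5.5 = 102.1 kips (transverse, base value).
(i) R_nwl + R_nwt = 528.9 kips; (ii) 0.85 R_nwl + 1.5 R_nwt = 515.9 kips.
R_n = max = 528.9 kips [governs: (i)]; φR_n = 396.7 kips.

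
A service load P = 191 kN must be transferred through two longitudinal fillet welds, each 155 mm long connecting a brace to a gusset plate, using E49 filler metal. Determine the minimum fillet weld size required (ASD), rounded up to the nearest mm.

w = 6 mm

E49XX → F_EXX = 490 MPa.
Total weld length L = 310 mm.
Required throat t_e = P × Ω / (0.6 F_EXX × L) = 191 × 2.0 / (0.6 × 490 × 310 × 10⁻³) = 4.191 mm.
Required leg w = t_e / 0.707 = 5.928 mm → use 6 mm.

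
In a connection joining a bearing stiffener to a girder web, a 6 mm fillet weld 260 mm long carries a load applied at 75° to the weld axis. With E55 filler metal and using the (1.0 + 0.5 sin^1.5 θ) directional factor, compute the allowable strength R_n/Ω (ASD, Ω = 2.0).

E55XX → F_EXX = 550 MPa.
t_e = 0.707 × 6 = 4.242 mm; A_we = 4.242 × 260 = 1103 mm².
Directional factor: 1.0 + 0.5 sin^1.5(75°) = 1.475.
F_nw = 0.6 × 550 × 1.475 = 486.6 MPa.
R_n/Ω = (486.6 × 1103) / 2.0 × 10⁻³ = 268.4 kN.

R_n/Ω ≈ 268 kN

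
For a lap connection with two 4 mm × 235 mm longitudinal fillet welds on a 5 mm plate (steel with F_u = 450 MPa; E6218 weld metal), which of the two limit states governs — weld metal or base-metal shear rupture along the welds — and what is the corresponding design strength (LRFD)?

E62XX → F_EXX = 620 MPa.
t_e = 0.707 × 4 = 2.828 mm; L = 470 mm.
Weld metal: φR_n = 0.75 × 0.6 × 620 × 2.828 × 470 × 10⁻³ = 370.8 kN.
Base metal (shear rupture): φR_n = 0.75 × 0.6 × 450 × 5 × 470 × 10⁻³ = 475.9 kN.
Governing: weld metal.

φR_n ≈ 371 kN (weld metal governs)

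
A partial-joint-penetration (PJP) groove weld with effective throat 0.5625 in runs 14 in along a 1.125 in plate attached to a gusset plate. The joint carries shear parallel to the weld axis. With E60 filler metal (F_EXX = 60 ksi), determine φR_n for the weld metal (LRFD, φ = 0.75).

φR_n ≈ 213 kip

Effective throat (given) t_e = 0.5625 in.
A_we = 0.5625 × 14 = 7.875 in².
F_nw = 0.6 F_EXX = 36 ksi.
φR_n = 0.75 × 36 × 7.875 = 212.6 kip.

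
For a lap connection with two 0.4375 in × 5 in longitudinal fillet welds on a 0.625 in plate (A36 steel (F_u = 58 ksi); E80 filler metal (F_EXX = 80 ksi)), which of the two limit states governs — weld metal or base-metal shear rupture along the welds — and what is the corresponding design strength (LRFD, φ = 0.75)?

φR_n ≈ 111 kips (weld metal governs)

t_e = 0.707 × 0.4375 = 0.3093 in; L = 10 in.
Weld metal: φR_n = 0.75 × 0.6 × 80 × 0.3093 × 10 = 111.4 kips.
Base metal (shear rupture): φR_n = 0.75 × 0.6 × 58 × 0.625 × 10 = 163.1 kips.
Governing: weld metal.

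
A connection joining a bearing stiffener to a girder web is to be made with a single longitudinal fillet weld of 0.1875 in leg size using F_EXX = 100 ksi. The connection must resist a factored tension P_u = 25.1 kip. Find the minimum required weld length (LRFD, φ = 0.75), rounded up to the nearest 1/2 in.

L = 4.5 in

Throat t_e = 0.707 × 0.1875 = 0.1326 in.
φr_n = 0.75 × 0.6 × 100 × 0.1326 = 5.965 kip/in.
L_req = P_u / φr_n = 25.1 / 5.965 = 4.208 in total.
Round up → use L = 4.5 in.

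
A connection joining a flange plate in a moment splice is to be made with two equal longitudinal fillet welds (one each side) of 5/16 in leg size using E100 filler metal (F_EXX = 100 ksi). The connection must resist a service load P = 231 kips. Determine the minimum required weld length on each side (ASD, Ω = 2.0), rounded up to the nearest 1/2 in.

Throat t_e = 0.707 × 0.3125 = 0.2209 in.
r_n/Ω = (0.6 × 100 × 0.2209) / 2.0 = 6.628 kip/in.
L_req = P / (r_n/Ω) = 231 / 6.628 = 34.85 in total.
Per side: 34.85 / 2 = 17.43 in.
Round up → use L = 17.5 in on each side.

L = 17.5 in on each side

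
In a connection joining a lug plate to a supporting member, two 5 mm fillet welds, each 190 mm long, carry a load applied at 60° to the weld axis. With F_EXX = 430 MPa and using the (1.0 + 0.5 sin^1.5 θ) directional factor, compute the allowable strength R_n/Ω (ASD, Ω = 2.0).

R_n/Ω ≈ 243 kN

t_e = 0.707 × 5 = 3.535 mm; A_we = 3.535 × 380 = 1343 mm².
Directional factor: 1.0 + 0.5 sin^1.5(60°) = 1.403.
F_nw = 0.6 × 430 × 1.403 = 362 MPa.
R_n/Ω = (362 × 1343) / 2.0 × 10⁻³ = 243.1 kN.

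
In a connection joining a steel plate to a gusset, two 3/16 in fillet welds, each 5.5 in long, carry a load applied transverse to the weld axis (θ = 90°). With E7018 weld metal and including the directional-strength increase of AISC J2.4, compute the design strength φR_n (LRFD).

φR_n ≈ 68.9 kips

E70XX → F_EXX = 70 ksi.
t_e = 0.707 × 0.1875 = 0.1326 in; A_we = 0.1326 × 11 = 1.458 in².
Directional factor: 1.0 + 0.5 sin^1.5(90°) = 1.5.
F_nw = 0.6 × 70 × 1.5 = 63 ksi.
φR_n = 0.75 × 63 × 1.458 = 68.9 kips.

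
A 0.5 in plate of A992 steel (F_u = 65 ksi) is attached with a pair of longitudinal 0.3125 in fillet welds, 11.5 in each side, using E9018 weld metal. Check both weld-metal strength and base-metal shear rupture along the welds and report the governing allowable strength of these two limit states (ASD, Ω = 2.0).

E90XX → F_EXX = 90 ksi.
t_e = 0.707 × 0.3125 = 0.2209 in; L = 23 in.
Weld metal: R_n/Ω = (1/2.0) × 0.6 × 90 × 0.2209 × 23 = 137.2 kips.
Base metal (shear rupture): R_n/Ω = (1/2.0) × 0.6 × 65 × 0.5 × 23 = 224.2 kips.
Governing: weld metal.

R_n/Ω ≈ 137 kips (weld metal governs)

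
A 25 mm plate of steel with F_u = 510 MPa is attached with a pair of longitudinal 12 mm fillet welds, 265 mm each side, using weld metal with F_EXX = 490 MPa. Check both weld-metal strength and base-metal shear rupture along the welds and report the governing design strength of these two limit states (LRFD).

t_e = 0.707 × 12 = 8.484 mm; L = 530 mm.
Weld metal: φR_n = 0.75 × 0.6 × 490 × 8.484 × 530 × 10⁻³ = 991.5 kN.
Base metal (shear rupture): φR_n = 0.75 × 0.6 × 510 × 25 × 530 × 10⁻³ = 3041 kN.
Governing: weld metal.

φR_n ≈ 991 kN (weld metal governs)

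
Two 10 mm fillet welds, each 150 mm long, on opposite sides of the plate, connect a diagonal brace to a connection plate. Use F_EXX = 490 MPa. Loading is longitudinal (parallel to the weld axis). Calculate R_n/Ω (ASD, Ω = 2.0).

Effective throat t_e = 0.707 × 10 = 7.07 mm.
Total length L = 300 mm; A_we = 7.07 × 300 = 2121 mm².
F_nw = 0.6 F_EXX = 0.6 × 490 = 294 MPa.
R_n = 294 × 2121 × 10⁻³ = 623.6 kN; R_n/Ω = 623.6/2.0 = 311.8 kN.

R_n/Ω ≈ 312 kN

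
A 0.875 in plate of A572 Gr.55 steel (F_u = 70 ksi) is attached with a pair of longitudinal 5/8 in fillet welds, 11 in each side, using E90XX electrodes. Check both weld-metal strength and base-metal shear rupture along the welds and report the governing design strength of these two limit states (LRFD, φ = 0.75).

φR_n ≈ 394 kip (weld metal governs)

E90XX → F_EXX = 90 ksi.
t_e = 0.707 × 0.625 = 0.4419 in; L = 22 in.
Weld metal: φR_n = 0.75 × 0.6 × 90 × 0.4419 × 22 = 393.7 kip.
Base metal (shear rupture): φR_n = 0.75 × 0.6 × 70 × 0.875 × 22 = 606.4 kip.
Governing: weld metal.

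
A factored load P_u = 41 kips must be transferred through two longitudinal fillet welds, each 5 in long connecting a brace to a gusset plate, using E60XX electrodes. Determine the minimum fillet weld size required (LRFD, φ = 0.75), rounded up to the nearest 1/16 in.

w = 1/4 in

E60XX → F_EXX = 60 ksi.
Total weld length L = 10 in.
Required throat t_e = P_u / (φ × 0.6 F_EXX × L) = 41 / (0.75 × 0.6 × 60 × 10) = 0.1519 in.
Required leg w = t_e / 0.707 = 0.2148 in → use 1/4 in.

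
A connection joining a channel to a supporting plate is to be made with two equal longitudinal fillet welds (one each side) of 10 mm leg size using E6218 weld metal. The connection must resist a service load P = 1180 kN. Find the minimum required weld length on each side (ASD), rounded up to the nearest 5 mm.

E62XX → F_EXX = 620 MPa.
Throat t_e = 0.707 × 10 = 7.07 mm.
r_n/Ω = (0.6 × 620 × 7.07) / 2.0 = 1315 N/mm = 1.315 kN/mm.
L_req = P / (r_n/Ω) = 1180 / 1.315 = 897.3 mm total.
Per side: 897.3 / 2 = 448.7 mm.
Round up → use L = 450 mm on each side.

L = 450 mm on each side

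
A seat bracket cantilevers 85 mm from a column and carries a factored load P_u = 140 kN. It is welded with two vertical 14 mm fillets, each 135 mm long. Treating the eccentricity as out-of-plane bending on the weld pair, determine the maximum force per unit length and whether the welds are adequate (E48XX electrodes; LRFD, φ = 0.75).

E48XX → F_EXX = 480 MPa.
L_w = 2 × 135 = 270 mm; section modulus (unit throat) S = 2 × L²/6 = 6075 mm².
Direct shear f_v = P/L_w = 140×10³/270 = 518.5 N/mm.
Moment M = P × e = 140×10³ × 85 = 11900000 N·mm; bending f_b = M/S = 1959 N/mm.
f_max = √(f_v² + f_b²) = √(518.5² + 1959²) = 2026 N/mm.
φr_n = 0.75 × 0.6 × 480 × (0.707 × 14) = 2138 N/mm → adequate.

f_max ≈ 2030 N/mm; adequate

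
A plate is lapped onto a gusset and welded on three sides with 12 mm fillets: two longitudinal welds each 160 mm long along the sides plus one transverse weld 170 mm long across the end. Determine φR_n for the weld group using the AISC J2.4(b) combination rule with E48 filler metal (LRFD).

E48XX → F_EXX = 480 MPa.
t_e = 0.707 × 12 = 8.484 mm.
R_nwl = 0.6 × 480 × 8.484 × 320 × 10⁻³ = 781.9 kN (longitudinal, 2 welds).
R_nwt = 0.6 × 480 × 8.484 × 170 × 10⁻³ = 415.4 kN (transverse, base value).
(i) R_nwl + R_nwt = 1197 kN; (ii) 0.85 R_nwl + 1.5 R_nwt = 1288 kN.
R_n = max = 1288 kN [governs: (ii)]; φR_n = 965.8 kN.

φR_n ≈ 966 kN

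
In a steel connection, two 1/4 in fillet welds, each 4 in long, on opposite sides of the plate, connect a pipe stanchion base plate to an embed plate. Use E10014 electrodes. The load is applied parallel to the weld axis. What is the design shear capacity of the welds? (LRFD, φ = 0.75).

φR_n ≈ 63.6 kip

E100XX → F_EXX = 100 ksi.
Effective throat t_e = 0.707 × 0.25 = 0.1767 in.
Total length L = 8 in; A_we = 0.1767 × 8 = 1.414 in².
F_nw = 0.6 F_EXX = 0.6 × 100 = 60 ksi.
φR_n = 0.75 × 60 × 1.414 = 63.63 kip.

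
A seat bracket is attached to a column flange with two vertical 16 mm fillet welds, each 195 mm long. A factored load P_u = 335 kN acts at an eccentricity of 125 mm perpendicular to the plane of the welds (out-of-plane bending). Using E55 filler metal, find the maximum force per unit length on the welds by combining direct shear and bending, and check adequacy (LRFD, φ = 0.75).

E55XX → F_EXX = 550 MPa.
L_w = 2 × 195 = 390 mm; section modulus (unit throat) S = 2 × L²/6 = 12680 mm².
Direct shear f_v = P/L_w = 335×10³/390 = 859 N/mm.
Moment M = P × e = 335×10³ × 125 = 41875000 N·mm; bending f_b = M/S = 3304 N/mm.
f_max = √(f_v² + f_b²) = √(859² + 3304²) = 3414 N/mm.
φr_n = 0.75 × 0.6 × 550 × (0.707 × 16) = 2800 N/mm → NOT adequate.

f_max ≈ 3410 N/mm; NOT adequate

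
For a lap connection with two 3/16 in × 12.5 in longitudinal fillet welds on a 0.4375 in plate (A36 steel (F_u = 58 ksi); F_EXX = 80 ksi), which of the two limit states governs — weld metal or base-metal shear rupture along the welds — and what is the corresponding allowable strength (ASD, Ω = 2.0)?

t_e = 0.707 × 0.1875 = 0.1326 in; L = 25 in.
Weld metal: R_n/Ω = (1/2.0) × 0.6 × 80 × 0.1326 × 25 = 79.54 kips.
Base metal (shear rupture): R_n/Ω = (1/2.0) × 0.6 × 58 × 0.4375 × 25 = 190.3 kips.
Governing: weld metal.

R_n/Ω ≈ 79.5 kips (weld metal governs)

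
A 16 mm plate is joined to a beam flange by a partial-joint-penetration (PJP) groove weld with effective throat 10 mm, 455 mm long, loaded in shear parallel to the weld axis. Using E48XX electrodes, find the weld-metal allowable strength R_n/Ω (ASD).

R_n/Ω ≈ 655 kN

E48XX → F_EXX = 480 MPa.
Effective throat (given) t_e = 10 mm.
A_we = 10 × 455 = 4550 mm².
F_nw = 0.6 F_EXX = 288 MPa.
R_n/Ω = (288 × 4550) / 2.0 × 10⁻³ = 655.2 kN.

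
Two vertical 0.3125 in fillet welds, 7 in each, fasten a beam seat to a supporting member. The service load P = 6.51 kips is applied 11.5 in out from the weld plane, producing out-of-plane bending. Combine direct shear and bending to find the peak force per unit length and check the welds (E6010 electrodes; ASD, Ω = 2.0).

E60XX → F_EXX = 60 ksi.
L_w = 2 × 7 = 14 in; section modulus (unit throat) S = 2 × L²/6 = 16.33 in².
Direct shear f_v = P/L_w = 6.51/14 = 0.465 kip/in.
Moment M = P × e = 6.51 × 11.5 = 74.865 kip·in; bending f_b = M/S = 4.584 kip/in.
f_max = √(f_v² + f_b²) = √(0.465² + 4.584²) = 4.607 kip/in.
r_n/Ω = (1/2.0) × 0.6 × 60 × (0.707 × 0.3125) = 3.977 kip/in → NOT adequate.

f_max ≈ 4.61 kip/in; NOT adequate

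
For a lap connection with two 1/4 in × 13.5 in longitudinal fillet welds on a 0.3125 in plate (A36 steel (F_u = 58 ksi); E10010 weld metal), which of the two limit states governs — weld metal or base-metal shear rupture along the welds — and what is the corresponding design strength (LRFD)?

φR_n ≈ 215 kip (weld metal governs)

E100XX → F_EXX = 100 ksi.
t_e = 0.707 × 0.25 = 0.1767 in; L = 27 in.
Weld metal: φR_n = 0.75 × 0.6 × 100 × 0.1767 × 27 = 214.8 kip.
Base metal (shear rupture): φR_n = 0.75 × 0.6 × 58 × 0.3125 × 27 = 220.2 kip.
Governing: weld metal.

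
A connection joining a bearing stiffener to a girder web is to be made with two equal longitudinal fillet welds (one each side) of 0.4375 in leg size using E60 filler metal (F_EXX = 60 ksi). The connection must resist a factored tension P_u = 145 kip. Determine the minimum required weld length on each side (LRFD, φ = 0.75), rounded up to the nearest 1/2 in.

L = 9 in on each side

Throat t_e = 0.707 × 0.4375 = 0.3093 in.
φr_n = 0.75 × 0.6 × 60 × 0.3093 = 8.351 kip/in.
L_req = P_u / φr_n = 145 / 8.351 = 17.36 in total.
Per side: 17.36 / 2 = 8.681 in.
Round up → use L = 9 in on each side.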